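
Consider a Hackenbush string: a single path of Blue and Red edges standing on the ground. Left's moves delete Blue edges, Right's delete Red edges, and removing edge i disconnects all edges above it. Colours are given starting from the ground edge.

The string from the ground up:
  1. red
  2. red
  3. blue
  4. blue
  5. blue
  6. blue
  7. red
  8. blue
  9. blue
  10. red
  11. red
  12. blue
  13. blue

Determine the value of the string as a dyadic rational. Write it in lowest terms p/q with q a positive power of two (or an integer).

Prefix values for red red blue blue blue blue red blue blue red red blue blue via {L|R} + simplicity:
step 1: add red to get r; options L={  } R={ 0 } gives -1
step 2: add red to get rr; options L={  } R={ -1; 0 } gives -2
step 3: add blue to get rrb; options L={ -2 } R={ -1; 0 } gives -3/2
step 4: add blue to get rrbb; options L={ -2; -3/2 } R={ -1; 0 } gives -5/4
step 5: add blue to get rrbbb; options L={ -2; -3/2; -5/4 } R={ -1; 0 } gives -9/8
step 6: add blue to get rrbbbb; options L={ -2; -3/2; -5/4; -9/8 } R={ -1; 0 } gives -17/16
step 7: add red to get rrbbbbr; options L={ -2; -3/2; -5/4; -9/8 } R={ -17/16; -1; 0 } gives -35/32
step 8: add blue to get rrbbbbrb; options L={ -2; -3/2; -5/4; -9/8; -35/32 } R={ -17/16; -1; 0 } gives -69/64
step 9: add blue to get rrbbbbrbb; options L={ -2; -3/2; -5/4; -9/8; -35/32; -69/64 } R={ -17/16; -1; 0 } gives -137/128
step 10: add red to get rrbbbbrbbr; options L={ -2; -3/2; -5/4; -9/8; -35/32; -69/64 } R={ -137/128; -17/16; -1; 0 } gives -275/256
step 11: add red to get rrbbbbrbbrr; options L={ -2; -3/2; -5/4; -9/8; -35/32; -69/64 } R={ -275/256; -137/128; -17/16; -1; 0 } gives -551/512
step 12: add blue to get rrbbbbrbbrrb; options L={ -2; -3/2; -5/4; -9/8; -35/32; -69/64; -551/512 } R={ -275/256; -137/128; -17/16; -1; 0 } gives -1101/1024
step 13: add blue to get rrbbbbrbbrrbb; options L={ -2; -3/2; -5/4; -9/8; -35/32; -69/64; -551/512; -1101/1024 } R={ -275/256; -137/128; -17/16; -1; 0 } gives -2201/2048

-2201/2048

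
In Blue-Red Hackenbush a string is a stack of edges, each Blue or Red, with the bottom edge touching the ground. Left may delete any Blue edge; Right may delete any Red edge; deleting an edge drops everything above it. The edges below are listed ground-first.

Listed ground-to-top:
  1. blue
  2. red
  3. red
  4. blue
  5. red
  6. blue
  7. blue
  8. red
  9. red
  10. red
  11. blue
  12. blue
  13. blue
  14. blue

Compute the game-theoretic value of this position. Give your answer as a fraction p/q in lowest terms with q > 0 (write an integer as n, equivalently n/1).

Recurse on prefixes of the 14-edge string blue red red blue red blue blue red red red blue blue blue blue:
val(b) = { 0 | · } => 1
val(br) = { 0 | 1 } => 1/2
val(brr) = { 0 | 1/2 1 } => 1/4
val(brrb) = { 0 1/4 | 1/2 1 } => 3/8
val(brrbr) = { 0 1/4 | 3/8 1/2 1 } => 5/16
val(brrbrb) = { 0 1/4 5/16 | 3/8 1/2 1 } => 11/32
val(brrbrbb) = { 0 1/4 5/16 11/32 | 3/8 1/2 1 } => 23/64
val(brrbrbbr) = { 0 1/4 5/16 11/32 | 23/64 3/8 1/2 1 } => 45/128
val(brrbrbbrr) = { 0 1/4 5/16 11/32 | 45/128 23/64 3/8 1/2 1 } => 89/256
val(brrbrbbrrr) = { 0 1/4 5/16 11/32 | 89/256 45/128 23/64 3/8 1/2 1 } => 177/512
val(brrbrbbrrrb) = { 0 1/4 5/16 11/32 177/512 | 89/256 45/128 23/64 3/8 1/2 1 } => 355/1024
val(brrbrbbrrrbb) = { 0 1/4 5/16 11/32 177/512 355/1024 | 89/256 45/128 23/64 3/8 1/2 1 } => 711/2048
val(brrbrbbrrrbbb) = { 0 1/4 5/16 11/32 177/512 355/1024 711/2048 | 89/256 45/128 23/64 3/8 1/2 1 } => 1423/4096
val(brrbrbbrrrbbbb) = { 0 1/4 5/16 11/32 177/512 355/1024 711/2048 1423/4096 | 89/256 45/128 23/64 3/8 1/2 1 } => 2847/8192

2847/8192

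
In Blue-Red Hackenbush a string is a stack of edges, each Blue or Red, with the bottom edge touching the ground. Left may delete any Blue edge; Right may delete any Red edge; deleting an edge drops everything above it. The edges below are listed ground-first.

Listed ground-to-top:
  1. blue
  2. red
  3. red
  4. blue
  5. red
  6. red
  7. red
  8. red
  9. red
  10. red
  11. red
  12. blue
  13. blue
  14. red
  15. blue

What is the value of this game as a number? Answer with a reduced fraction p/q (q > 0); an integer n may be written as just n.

4123/16384

Build g(s[:k]) for k = 1..15, string s = blue red red blue red red red red red red red blue blue red blue.
edge 1 of 15 (blue): { 0 | · } — 1
edge 2 of 15 (red): { 0 | 1 } — 1/2
edge 3 of 15 (red): { 0 | 1/2 1 } — 1/4
edge 4 of 15 (blue): { 0 1/4 | 1/2 1 } — 3/8
edge 5 of 15 (red): { 0 1/4 | 3/8 1/2 1 } — 5/16
edge 6 of 15 (red): { 0 1/4 | 5/16 3/8 1/2 1 } — 9/32
edge 7 of 15 (red): { 0 1/4 | 9/32 5/16 3/8 1/2 1 } — 17/64
edge 8 of 15 (red): { 0 1/4 | 17/64 9/32 5/16 3/8 1/2 1 } — 33/128
edge 9 of 15 (red): { 0 1/4 | 33/128 17/64 9/32 5/16 3/8 1/2 1 } — 65/256
edge 10 of 15 (red): { 0 1/4 | 65/256 33/128 17/64 9/32 5/16 3/8 1/2 1 } — 129/512
edge 11 of 15 (red): { 0 1/4 | 129/512 65/256 33/128 17/64 9/32 5/16 3/8 1/2 1 } — 257/1024
edge 12 of 15 (blue): { 0 1/4 257/1024 | 129/512 65/256 33/128 17/64 9/32 5/16 3/8 1/2 1 } — 515/2048
edge 13 of 15 (blue): { 0 1/4 257/1024 515/2048 | 129/512 65/256 33/128 17/64 9/32 5/16 3/8 1/2 1 } — 1031/4096
edge 14 of 15 (red): { 0 1/4 257/1024 515/2048 | 1031/4096 129/512 65/256 33/128 17/64 9/32 5/16 3/8 1/2 1 } — 2061/8192
edge 15 of 15 (blue): { 0 1/4 257/1024 515/2048 2061/8192 | 1031/4096 129/512 65/256 33/128 17/64 9/32 5/16 3/8 1/2 1 } — 4123/16384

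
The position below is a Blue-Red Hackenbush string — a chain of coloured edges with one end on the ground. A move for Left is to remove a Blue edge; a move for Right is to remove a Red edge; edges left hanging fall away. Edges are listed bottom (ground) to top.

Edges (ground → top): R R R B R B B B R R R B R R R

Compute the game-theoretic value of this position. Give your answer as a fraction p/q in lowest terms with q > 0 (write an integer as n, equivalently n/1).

-10479/4096

edge 1 of 15 (R): { ∅ | 0 } -> -1
edge 2 of 15 (R): { ∅ | -1,0 } -> -2
edge 3 of 15 (R): { ∅ | -2,-1,0 } -> -3
edge 4 of 15 (B): { -3 | -2,-1,0 } -> -5/2
edge 5 of 15 (R): { -3 | -5/2,-2,-1,0 } -> -11/4
edge 6 of 15 (B): { -3,-11/4 | -5/2,-2,-1,0 } -> -21/8
edge 7 of 15 (B): { -3,-11/4,-21/8 | -5/2,-2,-1,0 } -> -41/16
edge 8 of 15 (B): { -3,-11/4,-21/8,-41/16 | -5/2,-2,-1,0 } -> -81/32
edge 9 of 15 (R): { -3,-11/4,-21/8,-41/16 | -81/32,-5/2,-2,-1,0 } -> -163/64
edge 10 of 15 (R): { -3,-11/4,-21/8,-41/16 | -163/64,-81/32,-5/2,-2,-1,0 } -> -327/128
edge 11 of 15 (R): { -3,-11/4,-21/8,-41/16 | -327/128,-163/64,-81/32,-5/2,-2,-1,0 } -> -655/256
edge 12 of 15 (B): { -3,-11/4,-21/8,-41/16,-655/256 | -327/128,-163/64,-81/32,-5/2,-2,-1,0 } -> -1309/512
edge 13 of 15 (R): { -3,-11/4,-21/8,-41/16,-655/256 | -1309/512,-327/128,-163/64,-81/32,-5/2,-2,-1,0 } -> -2619/1024
edge 14 of 15 (R): { -3,-11/4,-21/8,-41/16,-655/256 | -2619/1024,-1309/512,-327/128,-163/64,-81/32,-5/2,-2,-1,0 } -> -5239/2048
edge 15 of 15 (R): { -3,-11/4,-21/8,-41/16,-655/256 | -5239/2048,-2619/1024,-1309/512,-327/128,-163/64,-81/32,-5/2,-2,-1,0 } -> -10479/4096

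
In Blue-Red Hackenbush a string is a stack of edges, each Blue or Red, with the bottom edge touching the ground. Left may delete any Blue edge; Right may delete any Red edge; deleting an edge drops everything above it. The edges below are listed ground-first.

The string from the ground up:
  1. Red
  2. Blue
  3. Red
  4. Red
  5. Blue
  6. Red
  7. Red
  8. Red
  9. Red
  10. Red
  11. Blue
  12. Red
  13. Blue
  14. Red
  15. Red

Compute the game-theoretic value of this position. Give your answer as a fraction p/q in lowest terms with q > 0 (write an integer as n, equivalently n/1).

-14295/16384

1 of 15 · R · max L −∞ · min R 0 = -1
2 of 15 · RB · max L -1 · min R 0 = -1/2
3 of 15 · RBR · max L -1 · min R -1/2 = -3/4
4 of 15 · RBRR · max L -1 · min R -3/4 = -7/8
5 of 15 · RBRRB · max L -7/8 · min R -3/4 = -13/16
6 of 15 · RBRRBR · max L -7/8 · min R -13/16 = -27/32
7 of 15 · RBRRBRR · max L -7/8 · min R -27/32 = -55/64
8 of 15 · RBRRBRRR · max L -7/8 · min R -55/64 = -111/128
9 of 15 · RBRRBRRRR · max L -7/8 · min R -111/128 = -223/256
10 of 15 · RBRRBRRRRR · max L -7/8 · min R -223/256 = -447/512
11 of 15 · RBRRBRRRRRB · max L -447/512 · min R -223/256 = -893/1024
12 of 15 · RBRRBRRRRRBR · max L -447/512 · min R -893/1024 = -1787/2048
13 of 15 · RBRRBRRRRRBRB · max L -1787/2048 · min R -893/1024 = -3573/4096
14 of 15 · RBRRBRRRRRBRBR · max L -1787/2048 · min R -3573/4096 = -7147/8192
15 of 15 · RBRRBRRRRRBRBRR · max L -1787/2048 · min R -7147/8192 = -14295/16384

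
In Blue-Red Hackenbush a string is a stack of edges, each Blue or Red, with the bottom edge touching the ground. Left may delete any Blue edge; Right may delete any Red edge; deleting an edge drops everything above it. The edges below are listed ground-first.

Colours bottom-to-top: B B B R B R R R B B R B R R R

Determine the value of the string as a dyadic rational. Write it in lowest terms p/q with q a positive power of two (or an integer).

Build g(s[:k]) for k = 1..15, string s = B B B R B R R R B B R B R R R.
step 1: add B to get B; options L={ 0 } R={ (no moves) } = 1
step 2: add B to get BB; options L={ 0 1 } R={ (no moves) } = 2
step 3: add B to get BBB; options L={ 0 1 2 } R={ (no moves) } = 3
step 4: add R to get BBBR; options L={ 0 1 2 } R={ 3 } = 5/2
step 5: add B to get BBBRB; options L={ 0 1 2 5/2 } R={ 3 } = 11/4
step 6: add R to get BBBRBR; options L={ 0 1 2 5/2 } R={ 11/4 3 } = 21/8
step 7: add R to get BBBRBRR; options L={ 0 1 2 5/2 } R={ 21/8 11/4 3 } = 41/16
step 8: add R to get BBBRBRRR; options L={ 0 1 2 5/2 } R={ 41/16 21/8 11/4 3 } = 81/32
step 9: add B to get BBBRBRRRB; options L={ 0 1 2 5/2 81/32 } R={ 41/16 21/8 11/4 3 } = 163/64
step 10: add B to get BBBRBRRRBB; options L={ 0 1 2 5/2 81/32 163/64 } R={ 41/16 21/8 11/4 3 } = 327/128
step 11: add R to get BBBRBRRRBBR; options L={ 0 1 2 5/2 81/32 163/64 } R={ 327/128 41/16 21/8 11/4 3 } = 653/256
step 12: add B to get BBBRBRRRBBRB; options L={ 0 1 2 5/2 81/32 163/64 653/256 } R={ 327/128 41/16 21/8 11/4 3 } = 1307/512
step 13: add R to get BBBRBRRRBBRBR; options L={ 0 1 2 5/2 81/32 163/64 653/256 } R={ 1307/512 327/128 41/16 21/8 11/4 3 } = 2613/1024
step 14: add R to get BBBRBRRRBBRBRR; options L={ 0 1 2 5/2 81/32 163/64 653/256 } R={ 2613/1024 1307/512 327/128 41/16 21/8 11/4 3 } = 5225/2048
step 15: add R to get BBBRBRRRBBRBRRR; options L={ 0 1 2 5/2 81/32 163/64 653/256 } R={ 5225/2048 2613/1024 1307/512 327/128 41/16 21/8 11/4 3 } = 10449/4096

10449/4096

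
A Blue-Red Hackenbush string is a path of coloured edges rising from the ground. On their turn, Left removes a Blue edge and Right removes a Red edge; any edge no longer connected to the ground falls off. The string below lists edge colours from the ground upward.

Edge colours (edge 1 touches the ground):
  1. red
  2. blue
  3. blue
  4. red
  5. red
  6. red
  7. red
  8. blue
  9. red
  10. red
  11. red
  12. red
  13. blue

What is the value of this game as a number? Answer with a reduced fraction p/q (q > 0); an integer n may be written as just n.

step 1: add red to get r; options L={ ∅ } R={ 0 } — -1
step 2: add blue to get rb; options L={ -1 } R={ 0 } — -1/2
step 3: add blue to get rbb; options L={ -1,-1/2 } R={ 0 } — -1/4
step 4: add red to get rbbr; options L={ -1,-1/2 } R={ -1/4,0 } — -3/8
step 5: add red to get rbbrr; options L={ -1,-1/2 } R={ -3/8,-1/4,0 } — -7/16
step 6: add red to get rbbrrr; options L={ -1,-1/2 } R={ -7/16,-3/8,-1/4,0 } — -15/32
step 7: add red to get rbbrrrr; options L={ -1,-1/2 } R={ -15/32,-7/16,-3/8,-1/4,0 } — -31/64
step 8: add blue to get rbbrrrrb; options L={ -1,-1/2,-31/64 } R={ -15/32,-7/16,-3/8,-1/4,0 } — -61/128
step 9: add red to get rbbrrrrbr; options L={ -1,-1/2,-31/64 } R={ -61/128,-15/32,-7/16,-3/8,-1/4,0 } — -123/256
step 10: add red to get rbbrrrrbrr; options L={ -1,-1/2,-31/64 } R={ -123/256,-61/128,-15/32,-7/16,-3/8,-1/4,0 } — -247/512
step 11: add red to get rbbrrrrbrrr; options L={ -1,-1/2,-31/64 } R={ -247/512,-123/256,-61/128,-15/32,-7/16,-3/8,-1/4,0 } — -495/1024
step 12: add red to get rbbrrrrbrrrr; options L={ -1,-1/2,-31/64 } R={ -495/1024,-247/512,-123/256,-61/128,-15/32,-7/16,-3/8,-1/4,0 } — -991/2048
step 13: add blue to get rbbrrrrbrrrrb; options L={ -1,-1/2,-31/64,-991/2048 } R={ -495/1024,-247/512,-123/256,-61/128,-15/32,-7/16,-3/8,-1/4,0 } — -1981/4096

-1981/4096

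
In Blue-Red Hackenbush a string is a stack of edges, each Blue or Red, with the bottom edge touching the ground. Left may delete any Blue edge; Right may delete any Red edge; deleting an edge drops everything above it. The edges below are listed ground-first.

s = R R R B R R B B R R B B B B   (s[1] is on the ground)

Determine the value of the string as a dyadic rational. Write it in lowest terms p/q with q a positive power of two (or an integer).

Prefix values for R R R B R R B B R R B B B B via {L|R} + simplicity:
g_1 [R]  L=[—]  R=[0]  -> -1
g_2 [RR]  L=[—]  R=[-1; 0]  -> -2
g_3 [RRR]  L=[—]  R=[-2; -1; 0]  -> -3
g_4 [RRRB]  L=[-3]  R=[-2; -1; 0]  -> -5/2
g_5 [RRRBR]  L=[-3]  R=[-5/2; -2; -1; 0]  -> -11/4
g_6 [RRRBRR]  L=[-3]  R=[-11/4; -5/2; -2; -1; 0]  -> -23/8
g_7 [RRRBRRB]  L=[-3; -23/8]  R=[-11/4; -5/2; -2; -1; 0]  -> -45/16
g_8 [RRRBRRBB]  L=[-3; -23/8; -45/16]  R=[-11/4; -5/2; -2; -1; 0]  -> -89/32
g_9 [RRRBRRBBR]  L=[-3; -23/8; -45/16]  R=[-89/32; -11/4; -5/2; -2; -1; 0]  -> -179/64
g_10 [RRRBRRBBRR]  L=[-3; -23/8; -45/16]  R=[-179/64; -89/32; -11/4; -5/2; -2; -1; 0]  -> -359/128
g_11 [RRRBRRBBRRB]  L=[-3; -23/8; -45/16; -359/128]  R=[-179/64; -89/32; -11/4; -5/2; -2; -1; 0]  -> -717/256
g_12 [RRRBRRBBRRBB]  L=[-3; -23/8; -45/16; -359/128; -717/256]  R=[-179/64; -89/32; -11/4; -5/2; -2; -1; 0]  -> -1433/512
g_13 [RRRBRRBBRRBBB]  L=[-3; -23/8; -45/16; -359/128; -717/256; -1433/512]  R=[-179/64; -89/32; -11/4; -5/2; -2; -1; 0]  -> -2865/1024
g_14 [RRRBRRBBRRBBBB]  L=[-3; -23/8; -45/16; -359/128; -717/256; -1433/512; -2865/1024]  R=[-179/64; -89/32; -11/4; -5/2; -2; -1; 0]  -> -5729/2048

-5729/2048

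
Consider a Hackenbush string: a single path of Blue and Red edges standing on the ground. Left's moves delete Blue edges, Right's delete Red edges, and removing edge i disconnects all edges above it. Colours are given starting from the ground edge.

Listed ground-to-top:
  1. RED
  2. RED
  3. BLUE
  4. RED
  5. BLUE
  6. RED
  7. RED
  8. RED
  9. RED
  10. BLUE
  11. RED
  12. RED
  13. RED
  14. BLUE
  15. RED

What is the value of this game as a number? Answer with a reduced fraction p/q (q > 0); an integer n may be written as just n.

-14267/8192

step 1: add RED to get R; options L={ none } R={ 0 } => -1
step 2: add RED to get RR; options L={ none } R={ -1, 0 } => -2
step 3: add BLUE to get RRB; options L={ -2 } R={ -1, 0 } => -3/2
step 4: add RED to get RRBR; options L={ -2 } R={ -3/2, -1, 0 } => -7/4
step 5: add BLUE to get RRBRB; options L={ -2, -7/4 } R={ -3/2, -1, 0 } => -13/8
step 6: add RED to get RRBRBR; options L={ -2, -7/4 } R={ -13/8, -3/2, -1, 0 } => -27/16
step 7: add RED to get RRBRBRR; options L={ -2, -7/4 } R={ -27/16, -13/8, -3/2, -1, 0 } => -55/32
step 8: add RED to get RRBRBRRR; options L={ -2, -7/4 } R={ -55/32, -27/16, -13/8, -3/2, -1, 0 } => -111/64
step 9: add RED to get RRBRBRRRR; options L={ -2, -7/4 } R={ -111/64, -55/32, -27/16, -13/8, -3/2, -1, 0 } => -223/128
step 10: add BLUE to get RRBRBRRRRB; options L={ -2, -7/4, -223/128 } R={ -111/64, -55/32, -27/16, -13/8, -3/2, -1, 0 } => -445/256
step 11: add RED to get RRBRBRRRRBR; options L={ -2, -7/4, -223/128 } R={ -445/256, -111/64, -55/32, -27/16, -13/8, -3/2, -1, 0 } => -891/512
step 12: add RED to get RRBRBRRRRBRR; options L={ -2, -7/4, -223/128 } R={ -891/512, -445/256, -111/64, -55/32, -27/16, -13/8, -3/2, -1, 0 } => -1783/1024
step 13: add RED to get RRBRBRRRRBRRR; options L={ -2, -7/4, -223/128 } R={ -1783/1024, -891/512, -445/256, -111/64, -55/32, -27/16, -13/8, -3/2, -1, 0 } => -3567/2048
step 14: add BLUE to get RRBRBRRRRBRRRB; options L={ -2, -7/4, -223/128, -3567/2048 } R={ -1783/1024, -891/512, -445/256, -111/64, -55/32, -27/16, -13/8, -3/2, -1, 0 } => -7133/4096
step 15: add RED to get RRBRBRRRRBRRRBR; options L={ -2, -7/4, -223/128, -3567/2048 } R={ -7133/4096, -1783/1024, -891/512, -445/256, -111/64, -55/32, -27/16, -13/8, -3/2, -1, 0 } => -14267/8192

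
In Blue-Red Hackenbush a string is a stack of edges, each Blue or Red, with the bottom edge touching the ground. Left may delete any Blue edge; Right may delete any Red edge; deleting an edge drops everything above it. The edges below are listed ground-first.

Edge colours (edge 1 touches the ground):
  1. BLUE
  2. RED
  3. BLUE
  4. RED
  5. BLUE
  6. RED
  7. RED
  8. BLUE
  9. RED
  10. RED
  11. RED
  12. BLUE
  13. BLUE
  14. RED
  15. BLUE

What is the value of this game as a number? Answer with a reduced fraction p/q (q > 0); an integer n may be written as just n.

value(B) = { 0 | · } => 1
value(BR) = { 0 | 1 } => 1/2
value(BRB) = { 0,1/2 | 1 } => 3/4
value(BRBR) = { 0,1/2 | 3/4,1 } => 5/8
value(BRBRB) = { 0,1/2,5/8 | 3/4,1 } => 11/16
value(BRBRBR) = { 0,1/2,5/8 | 11/16,3/4,1 } => 21/32
value(BRBRBRR) = { 0,1/2,5/8 | 21/32,11/16,3/4,1 } => 41/64
value(BRBRBRRB) = { 0,1/2,5/8,41/64 | 21/32,11/16,3/4,1 } => 83/128
value(BRBRBRRBR) = { 0,1/2,5/8,41/64 | 83/128,21/32,11/16,3/4,1 } => 165/256
value(BRBRBRRBRR) = { 0,1/2,5/8,41/64 | 165/256,83/128,21/32,11/16,3/4,1 } => 329/512
value(BRBRBRRBRRR) = { 0,1/2,5/8,41/64 | 329/512,165/256,83/128,21/32,11/16,3/4,1 } => 657/1024
value(BRBRBRRBRRRB) = { 0,1/2,5/8,41/64,657/1024 | 329/512,165/256,83/128,21/32,11/16,3/4,1 } => 1315/2048
value(BRBRBRRBRRRBB) = { 0,1/2,5/8,41/64,657/1024,1315/2048 | 329/512,165/256,83/128,21/32,11/16,3/4,1 } => 2631/4096
value(BRBRBRRBRRRBBR) = { 0,1/2,5/8,41/64,657/1024,1315/2048 | 2631/4096,329/512,165/256,83/128,21/32,11/16,3/4,1 } => 5261/8192
value(BRBRBRRBRRRBBRB) = { 0,1/2,5/8,41/64,657/1024,1315/2048,5261/8192 | 2631/4096,329/512,165/256,83/128,21/32,11/16,3/4,1 } => 10523/16384

10523/16384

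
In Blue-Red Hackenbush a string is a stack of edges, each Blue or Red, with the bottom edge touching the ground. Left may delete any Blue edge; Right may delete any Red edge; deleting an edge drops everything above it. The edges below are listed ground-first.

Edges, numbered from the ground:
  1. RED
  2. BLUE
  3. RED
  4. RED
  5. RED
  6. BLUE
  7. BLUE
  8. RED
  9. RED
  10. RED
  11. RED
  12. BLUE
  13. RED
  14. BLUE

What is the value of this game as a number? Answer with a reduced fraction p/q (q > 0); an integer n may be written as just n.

-7413/8192

val_1 [R]  L=[none]  R=[0]  -> -1
val_2 [RB]  L=[-1]  R=[0]  -> -1/2
val_3 [RBR]  L=[-1]  R=[-1/2,0]  -> -3/4
val_4 [RBRR]  L=[-1]  R=[-3/4,-1/2,0]  -> -7/8
val_5 [RBRRR]  L=[-1]  R=[-7/8,-3/4,-1/2,0]  -> -15/16
val_6 [RBRRRB]  L=[-1,-15/16]  R=[-7/8,-3/4,-1/2,0]  -> -29/32
val_7 [RBRRRBB]  L=[-1,-15/16,-29/32]  R=[-7/8,-3/4,-1/2,0]  -> -57/64
val_8 [RBRRRBBR]  L=[-1,-15/16,-29/32]  R=[-57/64,-7/8,-3/4,-1/2,0]  -> -115/128
val_9 [RBRRRBBRR]  L=[-1,-15/16,-29/32]  R=[-115/128,-57/64,-7/8,-3/4,-1/2,0]  -> -231/256
val_10 [RBRRRBBRRR]  L=[-1,-15/16,-29/32]  R=[-231/256,-115/128,-57/64,-7/8,-3/4,-1/2,0]  -> -463/512
val_11 [RBRRRBBRRRR]  L=[-1,-15/16,-29/32]  R=[-463/512,-231/256,-115/128,-57/64,-7/8,-3/4,-1/2,0]  -> -927/1024
val_12 [RBRRRBBRRRRB]  L=[-1,-15/16,-29/32,-927/1024]  R=[-463/512,-231/256,-115/128,-57/64,-7/8,-3/4,-1/2,0]  -> -1853/2048
val_13 [RBRRRBBRRRRBR]  L=[-1,-15/16,-29/32,-927/1024]  R=[-1853/2048,-463/512,-231/256,-115/128,-57/64,-7/8,-3/4,-1/2,0]  -> -3707/4096
val_14 [RBRRRBBRRRRBRB]  L=[-1,-15/16,-29/32,-927/1024,-3707/4096]  R=[-1853/2048,-463/512,-231/256,-115/128,-57/64,-7/8,-3/4,-1/2,0]  -> -7413/8192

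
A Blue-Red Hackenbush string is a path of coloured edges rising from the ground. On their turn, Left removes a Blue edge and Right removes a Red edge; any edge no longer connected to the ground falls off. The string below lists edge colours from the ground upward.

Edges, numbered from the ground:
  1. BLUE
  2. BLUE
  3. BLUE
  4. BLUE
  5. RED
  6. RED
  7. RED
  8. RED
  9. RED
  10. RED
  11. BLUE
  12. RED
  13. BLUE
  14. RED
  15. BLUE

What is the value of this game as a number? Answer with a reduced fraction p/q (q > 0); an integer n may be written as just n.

6187/2048

v(B) = { 0 | — } gives 1
v(BB) = { 0, 1 | — } gives 2
v(BBB) = { 0, 1, 2 | — } gives 3
v(BBBB) = { 0, 1, 2, 3 | — } gives 4
v(BBBBR) = { 0, 1, 2, 3 | 4 } gives 7/2
v(BBBBRR) = { 0, 1, 2, 3 | 7/2, 4 } gives 13/4
v(BBBBRRR) = { 0, 1, 2, 3 | 13/4, 7/2, 4 } gives 25/8
v(BBBBRRRR) = { 0, 1, 2, 3 | 25/8, 13/4, 7/2, 4 } gives 49/16
v(BBBBRRRRR) = { 0, 1, 2, 3 | 49/16, 25/8, 13/4, 7/2, 4 } gives 97/32
v(BBBBRRRRRR) = { 0, 1, 2, 3 | 97/32, 49/16, 25/8, 13/4, 7/2, 4 } gives 193/64
v(BBBBRRRRRRB) = { 0, 1, 2, 3, 193/64 | 97/32, 49/16, 25/8, 13/4, 7/2, 4 } gives 387/128
v(BBBBRRRRRRBR) = { 0, 1, 2, 3, 193/64 | 387/128, 97/32, 49/16, 25/8, 13/4, 7/2, 4 } gives 773/256
v(BBBBRRRRRRBRB) = { 0, 1, 2, 3, 193/64, 773/256 | 387/128, 97/32, 49/16, 25/8, 13/4, 7/2, 4 } gives 1547/512
v(BBBBRRRRRRBRBR) = { 0, 1, 2, 3, 193/64, 773/256 | 1547/512, 387/128, 97/32, 49/16, 25/8, 13/4, 7/2, 4 } gives 3093/1024
v(BBBBRRRRRRBRBRB) = { 0, 1, 2, 3, 193/64, 773/256, 3093/1024 | 1547/512, 387/128, 97/32, 49/16, 25/8, 13/4, 7/2, 4 } gives 6187/2048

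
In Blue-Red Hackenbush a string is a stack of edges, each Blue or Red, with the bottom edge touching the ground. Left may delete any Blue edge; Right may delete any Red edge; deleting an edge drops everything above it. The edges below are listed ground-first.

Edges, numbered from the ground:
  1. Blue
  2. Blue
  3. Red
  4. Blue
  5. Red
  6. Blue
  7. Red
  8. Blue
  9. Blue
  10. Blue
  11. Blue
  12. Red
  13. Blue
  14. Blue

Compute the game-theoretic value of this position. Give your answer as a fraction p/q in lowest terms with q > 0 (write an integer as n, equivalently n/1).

G_1 [B]  L=[0]  R=[∅]  — 1
G_2 [BB]  L=[0; 1]  R=[∅]  — 2
G_3 [BBR]  L=[0; 1]  R=[2]  — 3/2
G_4 [BBRB]  L=[0; 1; 3/2]  R=[2]  — 7/4
G_5 [BBRBR]  L=[0; 1; 3/2]  R=[7/4; 2]  — 13/8
G_6 [BBRBRB]  L=[0; 1; 3/2; 13/8]  R=[7/4; 2]  — 27/16
G_7 [BBRBRBR]  L=[0; 1; 3/2; 13/8]  R=[27/16; 7/4; 2]  — 53/32
G_8 [BBRBRBRB]  L=[0; 1; 3/2; 13/8; 53/32]  R=[27/16; 7/4; 2]  — 107/64
G_9 [BBRBRBRBB]  L=[0; 1; 3/2; 13/8; 53/32; 107/64]  R=[27/16; 7/4; 2]  — 215/128
G_10 [BBRBRBRBBB]  L=[0; 1; 3/2; 13/8; 53/32; 107/64; 215/128]  R=[27/16; 7/4; 2]  — 431/256
G_11 [BBRBRBRBBBB]  L=[0; 1; 3/2; 13/8; 53/32; 107/64; 215/128; 431/256]  R=[27/16; 7/4; 2]  — 863/512
G_12 [BBRBRBRBBBBR]  L=[0; 1; 3/2; 13/8; 53/32; 107/64; 215/128; 431/256]  R=[863/512; 27/16; 7/4; 2]  — 1725/1024
G_13 [BBRBRBRBBBBRB]  L=[0; 1; 3/2; 13/8; 53/32; 107/64; 215/128; 431/256; 1725/1024]  R=[863/512; 27/16; 7/4; 2]  — 3451/2048
G_14 [BBRBRBRBBBBRBB]  L=[0; 1; 3/2; 13/8; 53/32; 107/64; 215/128; 431/256; 1725/1024; 3451/2048]  R=[863/512; 27/16; 7/4; 2]  — 6903/4096

6903/4096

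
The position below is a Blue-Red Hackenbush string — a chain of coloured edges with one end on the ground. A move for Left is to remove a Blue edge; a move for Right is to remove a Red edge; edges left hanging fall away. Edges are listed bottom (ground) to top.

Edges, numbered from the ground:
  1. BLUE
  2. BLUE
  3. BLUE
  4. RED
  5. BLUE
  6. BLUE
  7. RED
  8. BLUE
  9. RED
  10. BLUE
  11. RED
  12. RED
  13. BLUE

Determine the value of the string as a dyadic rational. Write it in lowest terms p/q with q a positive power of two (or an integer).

G(B) = { 0 |  } => 1
G(BB) = { 0,1 |  } => 2
G(BBB) = { 0,1,2 |  } => 3
G(BBBR) = { 0,1,2 | 3 } => 5/2
G(BBBRB) = { 0,1,2,5/2 | 3 } => 11/4
G(BBBRBB) = { 0,1,2,5/2,11/4 | 3 } => 23/8
G(BBBRBBR) = { 0,1,2,5/2,11/4 | 23/8,3 } => 45/16
G(BBBRBBRB) = { 0,1,2,5/2,11/4,45/16 | 23/8,3 } => 91/32
G(BBBRBBRBR) = { 0,1,2,5/2,11/4,45/16 | 91/32,23/8,3 } => 181/64
G(BBBRBBRBRB) = { 0,1,2,5/2,11/4,45/16,181/64 | 91/32,23/8,3 } => 363/128
G(BBBRBBRBRBR) = { 0,1,2,5/2,11/4,45/16,181/64 | 363/128,91/32,23/8,3 } => 725/256
G(BBBRBBRBRBRR) = { 0,1,2,5/2,11/4,45/16,181/64 | 725/256,363/128,91/32,23/8,3 } => 1449/512
G(BBBRBBRBRBRRB) = { 0,1,2,5/2,11/4,45/16,181/64,1449/512 | 725/256,363/128,91/32,23/8,3 } => 2899/1024

2899/1024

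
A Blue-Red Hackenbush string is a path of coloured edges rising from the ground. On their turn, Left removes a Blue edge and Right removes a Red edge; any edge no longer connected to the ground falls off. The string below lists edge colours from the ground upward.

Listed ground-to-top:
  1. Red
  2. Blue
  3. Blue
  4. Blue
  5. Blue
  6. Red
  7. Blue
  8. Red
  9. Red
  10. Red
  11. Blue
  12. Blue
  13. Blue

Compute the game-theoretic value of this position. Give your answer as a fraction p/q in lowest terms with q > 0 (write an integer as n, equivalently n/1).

R: Left { (no moves) }, Right { 0 } = simplest -1
RB: Left { -1 }, Right { 0 } = simplest -1/2
RBB: Left { -1 -1/2 }, Right { 0 } = simplest -1/4
RBBB: Left { -1 -1/2 -1/4 }, Right { 0 } = simplest -1/8
RBBBB: Left { -1 -1/2 -1/4 -1/8 }, Right { 0 } = simplest -1/16
RBBBBR: Left { -1 -1/2 -1/4 -1/8 }, Right { -1/16 0 } = simplest -3/32
RBBBBRB: Left { -1 -1/2 -1/4 -1/8 -3/32 }, Right { -1/16 0 } = simplest -5/64
RBBBBRBR: Left { -1 -1/2 -1/4 -1/8 -3/32 }, Right { -5/64 -1/16 0 } = simplest -11/128
RBBBBRBRR: Left { -1 -1/2 -1/4 -1/8 -3/32 }, Right { -11/128 -5/64 -1/16 0 } = simplest -23/256
RBBBBRBRRR: Left { -1 -1/2 -1/4 -1/8 -3/32 }, Right { -23/256 -11/128 -5/64 -1/16 0 } = simplest -47/512
RBBBBRBRRRB: Left { -1 -1/2 -1/4 -1/8 -3/32 -47/512 }, Right { -23/256 -11/128 -5/64 -1/16 0 } = simplest -93/1024
RBBBBRBRRRBB: Left { -1 -1/2 -1/4 -1/8 -3/32 -47/512 -93/1024 }, Right { -23/256 -11/128 -5/64 -1/16 0 } = simplest -185/2048
RBBBBRBRRRBBB: Left { -1 -1/2 -1/4 -1/8 -3/32 -47/512 -93/1024 -185/2048 }, Right { -23/256 -11/128 -5/64 -1/16 0 } = simplest -369/4096

-369/4096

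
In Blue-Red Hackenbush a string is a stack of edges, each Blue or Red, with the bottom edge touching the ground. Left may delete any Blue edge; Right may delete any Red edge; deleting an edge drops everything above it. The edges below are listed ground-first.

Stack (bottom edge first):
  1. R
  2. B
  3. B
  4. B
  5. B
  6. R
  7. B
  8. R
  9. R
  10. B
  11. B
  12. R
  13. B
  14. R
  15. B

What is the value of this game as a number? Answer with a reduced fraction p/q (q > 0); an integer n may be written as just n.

-1429/16384

edge 1 of 15 (R): { ∅ | 0 } so -1
edge 2 of 15 (B): { -1 | 0 } so -1/2
edge 3 of 15 (B): { -1,-1/2 | 0 } so -1/4
edge 4 of 15 (B): { -1,-1/2,-1/4 | 0 } so -1/8
edge 5 of 15 (B): { -1,-1/2,-1/4,-1/8 | 0 } so -1/16
edge 6 of 15 (R): { -1,-1/2,-1/4,-1/8 | -1/16,0 } so -3/32
edge 7 of 15 (B): { -1,-1/2,-1/4,-1/8,-3/32 | -1/16,0 } so -5/64
edge 8 of 15 (R): { -1,-1/2,-1/4,-1/8,-3/32 | -5/64,-1/16,0 } so -11/128
edge 9 of 15 (R): { -1,-1/2,-1/4,-1/8,-3/32 | -11/128,-5/64,-1/16,0 } so -23/256
edge 10 of 15 (B): { -1,-1/2,-1/4,-1/8,-3/32,-23/256 | -11/128,-5/64,-1/16,0 } so -45/512
edge 11 of 15 (B): { -1,-1/2,-1/4,-1/8,-3/32,-23/256,-45/512 | -11/128,-5/64,-1/16,0 } so -89/1024
edge 12 of 15 (R): { -1,-1/2,-1/4,-1/8,-3/32,-23/256,-45/512 | -89/1024,-11/128,-5/64,-1/16,0 } so -179/2048
edge 13 of 15 (B): { -1,-1/2,-1/4,-1/8,-3/32,-23/256,-45/512,-179/2048 | -89/1024,-11/128,-5/64,-1/16,0 } so -357/4096
edge 14 of 15 (R): { -1,-1/2,-1/4,-1/8,-3/32,-23/256,-45/512,-179/2048 | -357/4096,-89/1024,-11/128,-5/64,-1/16,0 } so -715/8192
edge 15 of 15 (B): { -1,-1/2,-1/4,-1/8,-3/32,-23/256,-45/512,-179/2048,-715/8192 | -357/4096,-89/1024,-11/128,-5/64,-1/16,0 } so -1429/16384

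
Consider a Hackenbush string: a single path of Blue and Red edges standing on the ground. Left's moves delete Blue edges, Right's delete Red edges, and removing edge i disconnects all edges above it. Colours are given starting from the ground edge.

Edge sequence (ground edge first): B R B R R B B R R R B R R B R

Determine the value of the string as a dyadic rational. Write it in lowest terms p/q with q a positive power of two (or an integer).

9765/16384

Recurse on prefixes of the 15-edge string B R B R R B B R R R B R R B R:
B: Left { 0 }, Right { · } so simplest 1
BR: Left { 0 }, Right { 1 } so simplest 1/2
BRB: Left { 0; 1/2 }, Right { 1 } so simplest 3/4
BRBR: Left { 0; 1/2 }, Right { 3/4; 1 } so simplest 5/8
BRBRR: Left { 0; 1/2 }, Right { 5/8; 3/4; 1 } so simplest 9/16
BRBRRB: Left { 0; 1/2; 9/16 }, Right { 5/8; 3/4; 1 } so simplest 19/32
BRBRRBB: Left { 0; 1/2; 9/16; 19/32 }, Right { 5/8; 3/4; 1 } so simplest 39/64
BRBRRBBR: Left { 0; 1/2; 9/16; 19/32 }, Right { 39/64; 5/8; 3/4; 1 } so simplest 77/128
BRBRRBBRR: Left { 0; 1/2; 9/16; 19/32 }, Right { 77/128; 39/64; 5/8; 3/4; 1 } so simplest 153/256
BRBRRBBRRR: Left { 0; 1/2; 9/16; 19/32 }, Right { 153/256; 77/128; 39/64; 5/8; 3/4; 1 } so simplest 305/512
BRBRRBBRRRB: Left { 0; 1/2; 9/16; 19/32; 305/512 }, Right { 153/256; 77/128; 39/64; 5/8; 3/4; 1 } so simplest 611/1024
BRBRRBBRRRBR: Left { 0; 1/2; 9/16; 19/32; 305/512 }, Right { 611/1024; 153/256; 77/128; 39/64; 5/8; 3/4; 1 } so simplest 1221/2048
BRBRRBBRRRBRR: Left { 0; 1/2; 9/16; 19/32; 305/512 }, Right { 1221/2048; 611/1024; 153/256; 77/128; 39/64; 5/8; 3/4; 1 } so simplest 2441/4096
BRBRRBBRRRBRRB: Left { 0; 1/2; 9/16; 19/32; 305/512; 2441/4096 }, Right { 1221/2048; 611/1024; 153/256; 77/128; 39/64; 5/8; 3/4; 1 } so simplest 4883/8192
BRBRRBBRRRBRRBR: Left { 0; 1/2; 9/16; 19/32; 305/512; 2441/4096 }, Right { 4883/8192; 1221/2048; 611/1024; 153/256; 77/128; 39/64; 5/8; 3/4; 1 } so simplest 9765/16384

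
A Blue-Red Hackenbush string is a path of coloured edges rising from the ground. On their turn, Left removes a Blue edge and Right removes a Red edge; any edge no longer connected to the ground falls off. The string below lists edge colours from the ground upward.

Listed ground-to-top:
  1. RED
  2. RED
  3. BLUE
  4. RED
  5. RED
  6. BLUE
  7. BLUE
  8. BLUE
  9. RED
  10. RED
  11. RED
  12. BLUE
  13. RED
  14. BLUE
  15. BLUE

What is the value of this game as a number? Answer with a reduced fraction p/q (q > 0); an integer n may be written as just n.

-14569/8192

Prefix values for RED RED BLUE RED RED BLUE BLUE BLUE RED RED RED BLUE RED BLUE BLUE via {L|R} + simplicity:
g(R) = { ∅ | 0 } so -1
g(RR) = { ∅ | -1, 0 } so -2
g(RRB) = { -2 | -1, 0 } so -3/2
g(RRBR) = { -2 | -3/2, -1, 0 } so -7/4
g(RRBRR) = { -2 | -7/4, -3/2, -1, 0 } so -15/8
g(RRBRRB) = { -2, -15/8 | -7/4, -3/2, -1, 0 } so -29/16
g(RRBRRBB) = { -2, -15/8, -29/16 | -7/4, -3/2, -1, 0 } so -57/32
g(RRBRRBBB) = { -2, -15/8, -29/16, -57/32 | -7/4, -3/2, -1, 0 } so -113/64
g(RRBRRBBBR) = { -2, -15/8, -29/16, -57/32 | -113/64, -7/4, -3/2, -1, 0 } so -227/128
g(RRBRRBBBRR) = { -2, -15/8, -29/16, -57/32 | -227/128, -113/64, -7/4, -3/2, -1, 0 } so -455/256
g(RRBRRBBBRRR) = { -2, -15/8, -29/16, -57/32 | -455/256, -227/128, -113/64, -7/4, -3/2, -1, 0 } so -911/512
g(RRBRRBBBRRRB) = { -2, -15/8, -29/16, -57/32, -911/512 | -455/256, -227/128, -113/64, -7/4, -3/2, -1, 0 } so -1821/1024
g(RRBRRBBBRRRBR) = { -2, -15/8, -29/16, -57/32, -911/512 | -1821/1024, -455/256, -227/128, -113/64, -7/4, -3/2, -1, 0 } so -3643/2048
g(RRBRRBBBRRRBRB) = { -2, -15/8, -29/16, -57/32, -911/512, -3643/2048 | -1821/1024, -455/256, -227/128, -113/64, -7/4, -3/2, -1, 0 } so -7285/4096
g(RRBRRBBBRRRBRBB) = { -2, -15/8, -29/16, -57/32, -911/512, -3643/2048, -7285/4096 | -1821/1024, -455/256, -227/128, -113/64, -7/4, -3/2, -1, 0 } so -14569/8192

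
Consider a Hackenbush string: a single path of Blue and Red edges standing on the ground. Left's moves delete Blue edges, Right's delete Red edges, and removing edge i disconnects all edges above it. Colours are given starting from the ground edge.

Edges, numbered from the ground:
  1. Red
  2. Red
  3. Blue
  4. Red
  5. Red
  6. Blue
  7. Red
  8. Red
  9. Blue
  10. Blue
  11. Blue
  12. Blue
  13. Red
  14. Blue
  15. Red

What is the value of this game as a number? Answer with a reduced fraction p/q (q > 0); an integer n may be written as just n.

Recurse on prefixes of the 15-edge string Red Red Blue Red Red Blue Red Red Blue Blue Blue Blue Red Blue Red:
edge 1 of 15 (Red): { ∅ | 0 } → -1
edge 2 of 15 (Red): { ∅ | -1; 0 } → -2
edge 3 of 15 (Blue): { -2 | -1; 0 } → -3/2
edge 4 of 15 (Red): { -2 | -3/2; -1; 0 } → -7/4
edge 5 of 15 (Red): { -2 | -7/4; -3/2; -1; 0 } → -15/8
edge 6 of 15 (Blue): { -2; -15/8 | -7/4; -3/2; -1; 0 } → -29/16
edge 7 of 15 (Red): { -2; -15/8 | -29/16; -7/4; -3/2; -1; 0 } → -59/32
edge 8 of 15 (Red): { -2; -15/8 | -59/32; -29/16; -7/4; -3/2; -1; 0 } → -119/64
edge 9 of 15 (Blue): { -2; -15/8; -119/64 | -59/32; -29/16; -7/4; -3/2; -1; 0 } → -237/128
edge 10 of 15 (Blue): { -2; -15/8; -119/64; -237/128 | -59/32; -29/16; -7/4; -3/2; -1; 0 } → -473/256
edge 11 of 15 (Blue): { -2; -15/8; -119/64; -237/128; -473/256 | -59/32; -29/16; -7/4; -3/2; -1; 0 } → -945/512
edge 12 of 15 (Blue): { -2; -15/8; -119/64; -237/128; -473/256; -945/512 | -59/32; -29/16; -7/4; -3/2; -1; 0 } → -1889/1024
edge 13 of 15 (Red): { -2; -15/8; -119/64; -237/128; -473/256; -945/512 | -1889/1024; -59/32; -29/16; -7/4; -3/2; -1; 0 } → -3779/2048
edge 14 of 15 (Blue): { -2; -15/8; -119/64; -237/128; -473/256; -945/512; -3779/2048 | -1889/1024; -59/32; -29/16; -7/4; -3/2; -1; 0 } → -7557/4096
edge 15 of 15 (Red): { -2; -15/8; -119/64; -237/128; -473/256; -945/512; -3779/2048 | -7557/4096; -1889/1024; -59/32; -29/16; -7/4; -3/2; -1; 0 } → -15115/8192

-15115/8192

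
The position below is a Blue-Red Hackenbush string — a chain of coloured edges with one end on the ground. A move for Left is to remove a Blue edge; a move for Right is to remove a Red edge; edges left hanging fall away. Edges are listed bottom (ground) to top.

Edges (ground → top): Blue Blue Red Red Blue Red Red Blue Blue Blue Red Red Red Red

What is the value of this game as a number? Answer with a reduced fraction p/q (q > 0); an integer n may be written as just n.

5345/4096

Build val(s[:k]) for k = 1..14, string s = Blue Blue Red Red Blue Red Red Blue Blue Blue Red Red Red Red.
1 of 14 · B · max L 0 · min R +∞ = 1
2 of 14 · BB · max L 1 · min R +∞ = 2
3 of 14 · BBR · max L 1 · min R 2 = 3/2
4 of 14 · BBRR · max L 1 · min R 3/2 = 5/4
5 of 14 · BBRRB · max L 5/4 · min R 3/2 = 11/8
6 of 14 · BBRRBR · max L 5/4 · min R 11/8 = 21/16
7 of 14 · BBRRBRR · max L 5/4 · min R 21/16 = 41/32
8 of 14 · BBRRBRRB · max L 41/32 · min R 21/16 = 83/64
9 of 14 · BBRRBRRBB · max L 83/64 · min R 21/16 = 167/128
10 of 14 · BBRRBRRBBB · max L 167/128 · min R 21/16 = 335/256
11 of 14 · BBRRBRRBBBR · max L 167/128 · min R 335/256 = 669/512
12 of 14 · BBRRBRRBBBRR · max L 167/128 · min R 669/512 = 1337/1024
13 of 14 · BBRRBRRBBBRRR · max L 167/128 · min R 1337/1024 = 2673/2048
14 of 14 · BBRRBRRBBBRRRR · max L 167/128 · min R 2673/2048 = 5345/4096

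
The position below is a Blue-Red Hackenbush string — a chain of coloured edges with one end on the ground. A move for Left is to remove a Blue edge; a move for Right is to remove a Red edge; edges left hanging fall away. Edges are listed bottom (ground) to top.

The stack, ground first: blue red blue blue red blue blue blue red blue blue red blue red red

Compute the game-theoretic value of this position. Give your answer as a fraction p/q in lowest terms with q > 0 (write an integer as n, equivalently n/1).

14185/16384

1 of 15 · b · max L 0 · min R +∞ → 1
2 of 15 · br · max L 0 · min R 1 → 1/2
3 of 15 · brb · max L 1/2 · min R 1 → 3/4
4 of 15 · brbb · max L 3/4 · min R 1 → 7/8
5 of 15 · brbbr · max L 3/4 · min R 7/8 → 13/16
6 of 15 · brbbrb · max L 13/16 · min R 7/8 → 27/32
7 of 15 · brbbrbb · max L 27/32 · min R 7/8 → 55/64
8 of 15 · brbbrbbb · max L 55/64 · min R 7/8 → 111/128
9 of 15 · brbbrbbbr · max L 55/64 · min R 111/128 → 221/256
10 of 15 · brbbrbbbrb · max L 221/256 · min R 111/128 → 443/512
11 of 15 · brbbrbbbrbb · max L 443/512 · min R 111/128 → 887/1024
12 of 15 · brbbrbbbrbbr · max L 443/512 · min R 887/1024 → 1773/2048
13 of 15 · brbbrbbbrbbrb · max L 1773/2048 · min R 887/1024 → 3547/4096
14 of 15 · brbbrbbbrbbrbr · max L 1773/2048 · min R 3547/4096 → 7093/8192
15 of 15 · brbbrbbbrbbrbrr · max L 1773/2048 · min R 7093/8192 → 14185/16384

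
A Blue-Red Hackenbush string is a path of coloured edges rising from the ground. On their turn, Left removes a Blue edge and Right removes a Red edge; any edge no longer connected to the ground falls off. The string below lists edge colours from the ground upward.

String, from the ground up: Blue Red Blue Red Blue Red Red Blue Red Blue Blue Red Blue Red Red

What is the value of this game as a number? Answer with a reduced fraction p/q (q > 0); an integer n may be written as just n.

g_1 [B]  L=[0]  R=[·]  = 1
g_2 [BR]  L=[0]  R=[1]  = 1/2
g_3 [BRB]  L=[0 1/2]  R=[1]  = 3/4
g_4 [BRBR]  L=[0 1/2]  R=[3/4 1]  = 5/8
g_5 [BRBRB]  L=[0 1/2 5/8]  R=[3/4 1]  = 11/16
g_6 [BRBRBR]  L=[0 1/2 5/8]  R=[11/16 3/4 1]  = 21/32
g_7 [BRBRBRR]  L=[0 1/2 5/8]  R=[21/32 11/16 3/4 1]  = 41/64
g_8 [BRBRBRRB]  L=[0 1/2 5/8 41/64]  R=[21/32 11/16 3/4 1]  = 83/128
g_9 [BRBRBRRBR]  L=[0 1/2 5/8 41/64]  R=[83/128 21/32 11/16 3/4 1]  = 165/256
g_10 [BRBRBRRBRB]  L=[0 1/2 5/8 41/64 165/256]  R=[83/128 21/32 11/16 3/4 1]  = 331/512
g_11 [BRBRBRRBRBB]  L=[0 1/2 5/8 41/64 165/256 331/512]  R=[83/128 21/32 11/16 3/4 1]  = 663/1024
g_12 [BRBRBRRBRBBR]  L=[0 1/2 5/8 41/64 165/256 331/512]  R=[663/1024 83/128 21/32 11/16 3/4 1]  = 1325/2048
g_13 [BRBRBRRBRBBRB]  L=[0 1/2 5/8 41/64 165/256 331/512 1325/2048]  R=[663/1024 83/128 21/32 11/16 3/4 1]  = 2651/4096
g_14 [BRBRBRRBRBBRBR]  L=[0 1/2 5/8 41/64 165/256 331/512 1325/2048]  R=[2651/4096 663/1024 83/128 21/32 11/16 3/4 1]  = 5301/8192
g_15 [BRBRBRRBRBBRBRR]  L=[0 1/2 5/8 41/64 165/256 331/512 1325/2048]  R=[5301/8192 2651/4096 663/1024 83/128 21/32 11/16 3/4 1]  = 10601/16384

10601/16384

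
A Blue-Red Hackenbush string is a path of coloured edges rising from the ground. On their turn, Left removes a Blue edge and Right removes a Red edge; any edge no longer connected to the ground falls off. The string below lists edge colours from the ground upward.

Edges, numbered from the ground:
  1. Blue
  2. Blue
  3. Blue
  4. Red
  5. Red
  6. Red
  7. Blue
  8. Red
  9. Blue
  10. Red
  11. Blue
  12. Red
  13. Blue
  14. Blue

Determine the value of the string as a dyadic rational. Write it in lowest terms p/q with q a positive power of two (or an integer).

Recurse on prefixes of the 14-edge string Blue Blue Blue Red Red Red Blue Red Blue Red Blue Red Blue Blue:
edge 1 of 14 (Blue): { 0 | none } ⇒ 1
edge 2 of 14 (Blue): { 0, 1 | none } ⇒ 2
edge 3 of 14 (Blue): { 0, 1, 2 | none } ⇒ 3
edge 4 of 14 (Red): { 0, 1, 2 | 3 } ⇒ 5/2
edge 5 of 14 (Red): { 0, 1, 2 | 5/2, 3 } ⇒ 9/4
edge 6 of 14 (Red): { 0, 1, 2 | 9/4, 5/2, 3 } ⇒ 17/8
edge 7 of 14 (Blue): { 0, 1, 2, 17/8 | 9/4, 5/2, 3 } ⇒ 35/16
edge 8 of 14 (Red): { 0, 1, 2, 17/8 | 35/16, 9/4, 5/2, 3 } ⇒ 69/32
edge 9 of 14 (Blue): { 0, 1, 2, 17/8, 69/32 | 35/16, 9/4, 5/2, 3 } ⇒ 139/64
edge 10 of 14 (Red): { 0, 1, 2, 17/8, 69/32 | 139/64, 35/16, 9/4, 5/2, 3 } ⇒ 277/128
edge 11 of 14 (Blue): { 0, 1, 2, 17/8, 69/32, 277/128 | 139/64, 35/16, 9/4, 5/2, 3 } ⇒ 555/256
edge 12 of 14 (Red): { 0, 1, 2, 17/8, 69/32, 277/128 | 555/256, 139/64, 35/16, 9/4, 5/2, 3 } ⇒ 1109/512
edge 13 of 14 (Blue): { 0, 1, 2, 17/8, 69/32, 277/128, 1109/512 | 555/256, 139/64, 35/16, 9/4, 5/2, 3 } ⇒ 2219/1024
edge 14 of 14 (Blue): { 0, 1, 2, 17/8, 69/32, 277/128, 1109/512, 2219/1024 | 555/256, 139/64, 35/16, 9/4, 5/2, 3 } ⇒ 4439/2048

4439/2048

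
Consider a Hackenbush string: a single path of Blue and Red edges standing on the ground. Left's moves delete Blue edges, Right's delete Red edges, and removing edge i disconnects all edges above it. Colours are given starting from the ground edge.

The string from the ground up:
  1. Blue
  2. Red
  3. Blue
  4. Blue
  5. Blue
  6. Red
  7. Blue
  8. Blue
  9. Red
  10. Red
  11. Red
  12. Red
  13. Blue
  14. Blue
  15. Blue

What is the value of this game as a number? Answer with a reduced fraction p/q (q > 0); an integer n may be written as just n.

Build G(s[:k]) for k = 1..15, string s = Blue Red Blue Blue Blue Red Blue Blue Red Red Red Red Blue Blue Blue.
edge 1 of 15 (Blue): { 0 |  } => 1
edge 2 of 15 (Red): { 0 | 1 } => 1/2
edge 3 of 15 (Blue): { 0,1/2 | 1 } => 3/4
edge 4 of 15 (Blue): { 0,1/2,3/4 | 1 } => 7/8
edge 5 of 15 (Blue): { 0,1/2,3/4,7/8 | 1 } => 15/16
edge 6 of 15 (Red): { 0,1/2,3/4,7/8 | 15/16,1 } => 29/32
edge 7 of 15 (Blue): { 0,1/2,3/4,7/8,29/32 | 15/16,1 } => 59/64
edge 8 of 15 (Blue): { 0,1/2,3/4,7/8,29/32,59/64 | 15/16,1 } => 119/128
edge 9 of 15 (Red): { 0,1/2,3/4,7/8,29/32,59/64 | 119/128,15/16,1 } => 237/256
edge 10 of 15 (Red): { 0,1/2,3/4,7/8,29/32,59/64 | 237/256,119/128,15/16,1 } => 473/512
edge 11 of 15 (Red): { 0,1/2,3/4,7/8,29/32,59/64 | 473/512,237/256,119/128,15/16,1 } => 945/1024
edge 12 of 15 (Red): { 0,1/2,3/4,7/8,29/32,59/64 | 945/1024,473/512,237/256,119/128,15/16,1 } => 1889/2048
edge 13 of 15 (Blue): { 0,1/2,3/4,7/8,29/32,59/64,1889/2048 | 945/1024,473/512,237/256,119/128,15/16,1 } => 3779/4096
edge 14 of 15 (Blue): { 0,1/2,3/4,7/8,29/32,59/64,1889/2048,3779/4096 | 945/1024,473/512,237/256,119/128,15/16,1 } => 7559/8192
edge 15 of 15 (Blue): { 0,1/2,3/4,7/8,29/32,59/64,1889/2048,3779/4096,7559/8192 | 945/1024,473/512,237/256,119/128,15/16,1 } => 15119/16384

15119/16384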